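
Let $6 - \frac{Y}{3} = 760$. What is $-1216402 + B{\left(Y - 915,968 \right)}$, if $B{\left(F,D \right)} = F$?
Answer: $-1219579$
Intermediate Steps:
$Y = -2262$ ($Y = 18 - 2280 = -2262$)
$-1216402 + B{\left(Y - 915,968 \right)} = -1216402 - 3177 = -1219579$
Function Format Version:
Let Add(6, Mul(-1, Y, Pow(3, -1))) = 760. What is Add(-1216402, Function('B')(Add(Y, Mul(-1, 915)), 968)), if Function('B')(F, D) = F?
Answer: -1219579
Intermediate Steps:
Y = -2262 (Y = Add(18, Mul(-3, 760)) = Add(18, -2280) = -2262)
Add(-1216402, Function('B')(Add(Y, Mul(-1, 915)), 968)) = Add(-1216402, Add(-2262, Mul(-1, 915))) = Add(-1216402, Add(-2262, -915)) = Add(-1216402, -3177) = -1219579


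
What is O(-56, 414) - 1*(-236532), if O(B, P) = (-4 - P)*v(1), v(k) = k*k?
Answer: 236114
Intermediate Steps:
v(k) = k²
O(B, P) = -4 - P (O(B, P) = (-4 - P)*1² = (-4 - P)*1 = -4 - P)
O(-56, 414) - 1*(-236532) = (-4 - 1*414) - 1*(-236532) = (-4 - 414) + 236532 = -418 + 236532 = 236114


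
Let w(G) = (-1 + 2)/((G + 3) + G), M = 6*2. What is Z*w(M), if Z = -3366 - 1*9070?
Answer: -12436/27 ≈ -460.59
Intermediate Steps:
M = 12
Z = -12436 (Z = -3366 - 9070 = -12436)
w(G) = 1/(3 + 2*G) (w(G) = 1/((3 + G) + G) = 1/(3 + 2*G))
Z*w(M) = -12436/(3 + 2*12) = -12436/(3 + 24) = -12436/27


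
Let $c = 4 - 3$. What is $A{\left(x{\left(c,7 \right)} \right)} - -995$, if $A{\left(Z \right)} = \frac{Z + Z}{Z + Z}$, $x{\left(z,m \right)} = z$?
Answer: $996$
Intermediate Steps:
$c = 1$ ($c = 4 - 3 = 1$)
$A{\left(Z \right)} = 1$ ($A{\left(Z \right)} = \frac{2 Z}{2 Z} = 2 Z \frac{1}{2 Z} = 1$)
$A{\left(x{\left(c,7 \right)} \right)} - -995 = 1 - -995 = 1 + 995 = 996$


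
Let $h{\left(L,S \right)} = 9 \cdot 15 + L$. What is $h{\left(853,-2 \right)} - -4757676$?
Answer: $4758664$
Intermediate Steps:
$h{\left(L,S \right)} = 135 + L$
$h{\left(853,-2 \right)} - -4757676 = \left(135 + 853\right) - -4757676 = 988 + 4757676 = 4758664$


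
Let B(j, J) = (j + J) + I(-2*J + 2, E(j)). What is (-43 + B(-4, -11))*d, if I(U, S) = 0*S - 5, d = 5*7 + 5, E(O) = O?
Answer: -2520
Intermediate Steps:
d = 40 (d = 35 + 5 = 40)
I(U, S) = -5 (I(U, S) = 0 - 5 = -5)
B(j, J) = -5 + J + j (B(j, J) = (j + J) - 5 = (J + j) - 5 = -5 + J + j)
(-43 + B(-4, -11))*d = (-43 + (-5 - 11 - 4))*40 = (-43 - 20)*40 = -63*40 = -2520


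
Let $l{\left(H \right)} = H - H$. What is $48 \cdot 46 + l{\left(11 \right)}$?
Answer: $2208$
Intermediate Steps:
$l{\left(H \right)} = 0$
$48 \cdot 46 + l{\left(11 \right)} = 48 \cdot 46 + 0 = 2208 + 0 = 2208$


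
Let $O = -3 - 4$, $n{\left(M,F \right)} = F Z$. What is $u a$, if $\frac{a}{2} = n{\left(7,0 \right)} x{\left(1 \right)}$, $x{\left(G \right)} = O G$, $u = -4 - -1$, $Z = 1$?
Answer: $0$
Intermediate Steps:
$n{\left(M,F \right)} = F$ ($n{\left(M,F \right)} = F 1 = F$)
$O = -7$
$u = -3$ ($u = -4 + 1 = -3$)
$x{\left(G \right)} = - 7 G$
$a = 0$ ($a = 2 \cdot 0 \left(\left(-7\right) 1\right) = 2 \cdot 0 \left(-7\right) = 2 \cdot 0 = 0$)
$u a = \left(-3\right) 0 = 0$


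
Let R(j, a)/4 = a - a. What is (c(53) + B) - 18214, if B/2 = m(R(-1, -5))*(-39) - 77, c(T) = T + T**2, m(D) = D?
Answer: -15506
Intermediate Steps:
R(j, a) = 0 (R(j, a) = 4*(a - a) = 4*0 = 0)
B = -154 (B = 2*(0*(-39) - 77) = 2*(0 - 77) = 2*(-77) = -154)
(c(53) + B) - 18214 = (53*(1 + 53) - 154) - 18214 = (53*54 - 154) - 18214 = (2862 - 154) - 18214 = 2708 - 18214 = -15506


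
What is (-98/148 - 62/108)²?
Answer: 1525225/998001 ≈ 1.5283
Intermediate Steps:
(-98/148 - 62/108)² = (-98*1/148 - 62*1/108)² = (-49/74 - 31/54)² = (-1235/999)² = 1525225/998001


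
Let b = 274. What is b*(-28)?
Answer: -7672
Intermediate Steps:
b*(-28) = 274*(-28) = -7672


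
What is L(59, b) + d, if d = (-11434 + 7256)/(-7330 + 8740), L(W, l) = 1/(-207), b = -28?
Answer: -144376/48645 ≈ -2.9680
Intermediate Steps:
L(W, l) = -1/207
d = -2089/705 (d = -4178/1410 = -4178*1/1410 = -2089/705 ≈ -2.9631)
L(59, b) + d = -1/207 - 2089/705 = -144376/48645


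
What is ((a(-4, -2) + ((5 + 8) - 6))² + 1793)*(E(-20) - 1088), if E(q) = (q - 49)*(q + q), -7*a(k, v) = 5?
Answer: 150133896/49 ≈ 3.0640e+6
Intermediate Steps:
a(k, v) = -5/7 (a(k, v) = -⅐*5 = -5/7)
E(q) = 2*q*(-49 + q) (E(q) = (-49 + q)*(2*q) = 2*q*(-49 + q))
((a(-4, -2) + ((5 + 8) - 6))² + 1793)*(E(-20) - 1088) = ((-5/7 + ((5 + 8) - 6))² + 1793)*(2*(-20)*(-49 - 20) - 1088) = ((-5/7 + (13 - 6))² + 1793)*(2*(-20)*(-69) - 1088) = ((-5/7 + 7)² + 1793)*(2760 - 1088) = ((44/7)² + 1793)*1672 = (1936/49 + 1793)*1672 = (89793/49)*1672 = 150133896/49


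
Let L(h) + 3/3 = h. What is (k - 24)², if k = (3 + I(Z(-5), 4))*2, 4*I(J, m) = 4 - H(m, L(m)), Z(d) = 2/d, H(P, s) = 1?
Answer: 1089/4 ≈ 272.25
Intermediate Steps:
L(h) = -1 + h
I(J, m) = ¾ (I(J, m) = (4 - 1*1)/4 = (4 - 1)/4 = (¼)*3 = ¾)
k = 15/2 (k = (3 + ¾)*2 = (15/4)*2 = 15/2 ≈ 7.5000)
(k - 24)² = (15/2 - 24)² = (-33/2)² = 1089/4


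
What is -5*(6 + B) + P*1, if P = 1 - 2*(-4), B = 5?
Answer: -46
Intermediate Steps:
P = 9 (P = 1 + 8 = 9)
-5*(6 + B) + P*1 = -5*(6 + 5) + 9*1 = -5*11 + 9 = -55 + 9 = -46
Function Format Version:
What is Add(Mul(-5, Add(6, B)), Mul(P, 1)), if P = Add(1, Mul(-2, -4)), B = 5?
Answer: -46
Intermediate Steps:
P = 9 (P = Add(1, 8) = 9)
Add(Mul(-5, Add(6, B)), Mul(P, 1)) = Add(Mul(-5, Add(6, 5)), Mul(9, 1)) = Add(Mul(-5, 11), 9) = Add(-55, 9) = -46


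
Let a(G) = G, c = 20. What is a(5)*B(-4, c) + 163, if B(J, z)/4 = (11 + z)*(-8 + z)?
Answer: 7603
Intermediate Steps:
B(J, z) = 4*(-8 + z)*(11 + z) (B(J, z) = 4*((11 + z)*(-8 + z)) = 4*((-8 + z)*(11 + z)) = 4*(-8 + z)*(11 + z))
a(5)*B(-4, c) + 163 = 5*(-352 + 4*20**2 + 12*20) + 163 = 5*(-352 + 4*400 + 240) + 163 = 5*(-352 + 1600 + 240) + 163 = 5*1488 + 163 = 7440 + 163 = 7603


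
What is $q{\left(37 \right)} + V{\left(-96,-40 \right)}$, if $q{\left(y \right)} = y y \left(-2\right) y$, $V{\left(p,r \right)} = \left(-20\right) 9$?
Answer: $-101486$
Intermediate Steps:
$V{\left(p,r \right)} = -180$
$q{\left(y \right)} = - 2 y^{3}$ ($q{\left(y \right)} = y^{2} \left(-2\right) y = - 2 y^{2} y = - 2 y^{3}$)
$q{\left(37 \right)} + V{\left(-96,-40 \right)} = - 2 \cdot 37^{3} - 180 = \left(-2\right) 50653 - 180 = -101306 - 180 = -101486$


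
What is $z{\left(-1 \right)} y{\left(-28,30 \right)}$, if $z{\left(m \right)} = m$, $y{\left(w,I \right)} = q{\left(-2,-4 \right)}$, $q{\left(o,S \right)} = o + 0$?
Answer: $2$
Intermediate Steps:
$q{\left(o,S \right)} = o$
$y{\left(w,I \right)} = -2$
$z{\left(-1 \right)} y{\left(-28,30 \right)} = \left(-1\right) \left(-2\right) = 2$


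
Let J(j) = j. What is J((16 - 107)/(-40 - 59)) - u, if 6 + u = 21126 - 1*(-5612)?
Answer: -2646377/99 ≈ -26731.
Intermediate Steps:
u = 26732 (u = -6 + (21126 - 1*(-5612)) = -6 + (21126 + 5612) = -6 + 26738 = 26732)
J((16 - 107)/(-40 - 59)) - u = (16 - 107)/(-40 - 59) - 1*26732 = -91/(-99) - 26732 = -91*(-1/99) - 26732 = 91/99 - 26732 = -2646377/99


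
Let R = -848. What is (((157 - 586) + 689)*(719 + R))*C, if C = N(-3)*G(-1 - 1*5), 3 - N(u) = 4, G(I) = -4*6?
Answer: -804960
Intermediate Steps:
G(I) = -24
N(u) = -1 (N(u) = 3 - 1*4 = 3 - 4 = -1)
C = 24 (C = -1*(-24) = 24)
(((157 - 586) + 689)*(719 + R))*C = (((157 - 586) + 689)*(719 - 848))*24 = ((-429 + 689)*(-129))*24 = (260*(-129))*24 = -33540*24 = -804960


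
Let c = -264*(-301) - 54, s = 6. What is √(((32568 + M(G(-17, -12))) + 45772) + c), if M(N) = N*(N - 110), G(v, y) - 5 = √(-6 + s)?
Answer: 5*√6289 ≈ 396.52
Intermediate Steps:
G(v, y) = 5 (G(v, y) = 5 + √(-6 + 6) = 5 + √0 = 5 + 0 = 5)
M(N) = N*(-110 + N)
c = 79410 (c = 79464 - 54 = 79410)
√(((32568 + M(G(-17, -12))) + 45772) + c) = √(((32568 + 5*(-110 + 5)) + 45772) + 79410) = √(((32568 + 5*(-105)) + 45772) + 79410) = √(((32568 - 525) + 45772) + 79410) = √((32043 + 45772) + 79410) = √(77815 + 79410) = √157225 = 5*√6289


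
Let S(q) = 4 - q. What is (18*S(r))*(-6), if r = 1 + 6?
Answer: 324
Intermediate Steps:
r = 7
(18*S(r))*(-6) = (18*(4 - 1*7))*(-6) = (18*(4 - 7))*(-6) = (18*(-3))*(-6) = -54*(-6) = 324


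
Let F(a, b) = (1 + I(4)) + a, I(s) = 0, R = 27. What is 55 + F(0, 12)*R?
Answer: 82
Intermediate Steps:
F(a, b) = 1 + a (F(a, b) = (1 + 0) + a = 1 + a)
55 + F(0, 12)*R = 55 + (1 + 0)*27 = 55 + 1*27 = 55 + 27 = 82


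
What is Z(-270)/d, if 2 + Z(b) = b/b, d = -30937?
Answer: 1/30937 ≈ 3.2324e-5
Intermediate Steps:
Z(b) = -1 (Z(b) = -2 + b/b = -2 + 1 = -1)
Z(-270)/d = -1/(-30937) = -1*(-1/30937) = 1/30937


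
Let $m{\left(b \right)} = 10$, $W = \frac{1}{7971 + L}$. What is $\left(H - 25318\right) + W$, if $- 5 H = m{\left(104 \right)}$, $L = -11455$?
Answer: $- \frac{88214881}{3484} \approx -25320.0$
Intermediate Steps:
$W = - \frac{1}{3484}$ ($W = \frac{1}{7971 - 11455} = \frac{1}{-3484} = - \frac{1}{3484} \approx -0.00028703$)
$H = -2$ ($H = \left(- \frac{1}{5}\right) 10 = -2$)
$\left(H - 25318\right) + W = \left(-2 - 25318\right) - \frac{1}{3484} = -25320 - \frac{1}{3484} = - \frac{88214881}{3484}$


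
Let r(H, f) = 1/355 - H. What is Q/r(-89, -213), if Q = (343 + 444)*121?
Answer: 33805585/31596 ≈ 1069.9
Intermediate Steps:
r(H, f) = 1/355 - H
Q = 95227 (Q = 787*121 = 95227)
Q/r(-89, -213) = 95227/(1/355 - 1*(-89)) = 95227/(1/355 + 89) = 95227/(31596/355) = 95227*(355/31596) = 33805585/31596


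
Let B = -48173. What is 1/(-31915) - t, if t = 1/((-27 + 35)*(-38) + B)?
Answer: -98/9154695 ≈ -1.0705e-5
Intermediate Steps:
t = -1/48477 (t = 1/((-27 + 35)*(-38) - 48173) = 1/(8*(-38) - 48173) = 1/(-304 - 48173) = 1/(-48477) = -1/48477 ≈ -2.0628e-5)
1/(-31915) - t = 1/(-31915) - 1*(-1/48477) = -1/31915 + 1/48477 = -98/9154695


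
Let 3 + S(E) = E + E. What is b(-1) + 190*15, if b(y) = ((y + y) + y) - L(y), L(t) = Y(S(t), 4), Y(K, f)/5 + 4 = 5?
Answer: 2842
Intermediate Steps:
S(E) = -3 + 2*E (S(E) = -3 + (E + E) = -3 + 2*E)
Y(K, f) = 5 (Y(K, f) = -20 + 5*5 = -20 + 25 = 5)
L(t) = 5
b(y) = -5 + 3*y (b(y) = ((y + y) + y) - 1*5 = (2*y + y) - 5 = 3*y - 5 = -5 + 3*y)
b(-1) + 190*15 = (-5 + 3*(-1)) + 190*15 = (-5 - 3) + 2850 = -8 + 2850 = 2842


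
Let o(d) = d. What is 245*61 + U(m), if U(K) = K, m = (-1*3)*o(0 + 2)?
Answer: 14939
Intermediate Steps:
m = -6 (m = (-1*3)*(0 + 2) = -3*2 = -6)
245*61 + U(m) = 245*61 - 6 = 14945 - 6 = 14939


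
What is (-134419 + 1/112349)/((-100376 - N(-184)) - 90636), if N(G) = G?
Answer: 7550920115/10719667486 ≈ 0.70440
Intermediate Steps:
(-134419 + 1/112349)/((-100376 - N(-184)) - 90636) = (-134419 + 1/112349)/((-100376 - 1*(-184)) - 90636) = (-134419 + 1/112349)/((-100376 + 184) - 90636) = -15101840230/(112349*(-100192 - 90636)) = -15101840230/112349/(-190828) = -15101840230/112349*(-1/190828) = 7550920115/10719667486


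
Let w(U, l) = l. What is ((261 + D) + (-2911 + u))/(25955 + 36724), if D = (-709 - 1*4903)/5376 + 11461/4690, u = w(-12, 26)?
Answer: -1180799509/28220592960 ≈ -0.041842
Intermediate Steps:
u = 26
D = 630251/450240 (D = (-709 - 4903)*(1/5376) + 11461*(1/4690) = -5612*1/5376 + 11461/4690 = -1403/1344 + 11461/4690 = 630251/450240 ≈ 1.3998)
((261 + D) + (-2911 + u))/(25955 + 36724) = ((261 + 630251/450240) + (-2911 + 26))/(25955 + 36724) = (118142891/450240 - 2885)/62679 = -1180799509/450240*1/62679 = -1180799509/28220592960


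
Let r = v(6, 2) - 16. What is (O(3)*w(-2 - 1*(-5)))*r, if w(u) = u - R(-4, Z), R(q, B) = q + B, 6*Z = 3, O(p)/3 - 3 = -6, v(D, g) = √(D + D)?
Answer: 936 - 117*√3 ≈ 733.35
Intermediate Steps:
v(D, g) = √2*√D (v(D, g) = √(2*D) = √2*√D)
O(p) = -9 (O(p) = 9 + 3*(-6) = 9 - 18 = -9)
r = -16 + 2*√3 (r = √2*√6 - 16 = 2*√3 - 16 = -16 + 2*√3 ≈ -12.536)
Z = ½ (Z = (⅙)*3 = ½ ≈ 0.50000)
R(q, B) = B + q
w(u) = 7/2 + u (w(u) = u - (½ - 4) = u - 1*(-7/2) = u + 7/2 = 7/2 + u)
(O(3)*w(-2 - 1*(-5)))*r = (-9*(7/2 + (-2 - 1*(-5))))*(-16 + 2*√3) = (-9*(7/2 + (-2 + 5)))*(-16 + 2*√3) = (-9*(7/2 + 3))*(-16 + 2*√3) = (-9*13/2)*(-16 + 2*√3) = -117*(-16 + 2*√3)/2 = 936 - 117*√3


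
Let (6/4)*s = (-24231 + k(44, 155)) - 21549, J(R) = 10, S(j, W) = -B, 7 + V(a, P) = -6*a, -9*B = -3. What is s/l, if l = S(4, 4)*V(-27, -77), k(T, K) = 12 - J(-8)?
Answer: 91556/155 ≈ 590.68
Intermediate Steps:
B = ⅓ (B = -⅑*(-3) = ⅓ ≈ 0.33333)
V(a, P) = -7 - 6*a
S(j, W) = -⅓ (S(j, W) = -1*⅓ = -⅓)
k(T, K) = 2 (k(T, K) = 12 - 1*10 = 12 - 10 = 2)
l = -155/3 (l = -(-7 - 6*(-27))/3 = -(-7 + 162)/3 = -⅓*155 = -155/3 ≈ -51.667)
s = -91556/3 (s = 2*((-24231 + 2) - 21549)/3 = 2*(-24229 - 21549)/3 = (⅔)*(-45778) = -91556/3 ≈ -30519.)
s/l = -91556/(3*(-155/3)) = -91556/3*(-3/155) = 91556/155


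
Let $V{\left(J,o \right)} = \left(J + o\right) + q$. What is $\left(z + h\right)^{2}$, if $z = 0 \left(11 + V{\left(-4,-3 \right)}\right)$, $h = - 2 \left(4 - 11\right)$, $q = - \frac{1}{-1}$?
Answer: $196$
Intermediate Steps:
$q = 1$ ($q = \left(-1\right) \left(-1\right) = 1$)
$V{\left(J,o \right)} = 1 + J + o$ ($V{\left(J,o \right)} = \left(J + o\right) + 1 = 1 + J + o$)
$h = 14$ ($h = \left(-2\right) \left(-7\right) = 14$)
$z = 0$ ($z = 0 \left(11 - 6\right) = 0 \cdot 5 = 0$)
$\left(z + h\right)^{2} = \left(0 + 14\right)^{2} = 14^{2} = 196$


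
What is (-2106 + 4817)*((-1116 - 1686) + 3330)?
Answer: 1431408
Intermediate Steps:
(-2106 + 4817)*((-1116 - 1686) + 3330) = 2711*(-2802 + 3330) = 2711*528 = 1431408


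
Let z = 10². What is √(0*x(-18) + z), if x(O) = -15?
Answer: 10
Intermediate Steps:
z = 100
√(0*x(-18) + z) = √(0*(-15) + 100) = √(0 + 100) = √100 = 10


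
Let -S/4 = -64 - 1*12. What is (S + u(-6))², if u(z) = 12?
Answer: 99856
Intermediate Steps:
S = 304 (S = -4*(-64 - 1*12) = -4*(-64 - 12) = -4*(-76) = 304)
(S + u(-6))² = (304 + 12)² = 316² = 99856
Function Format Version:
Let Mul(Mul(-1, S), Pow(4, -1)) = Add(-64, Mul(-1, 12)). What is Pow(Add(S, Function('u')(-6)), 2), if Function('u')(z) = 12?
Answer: 99856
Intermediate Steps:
S = 304 (S = Mul(-4, Add(-64, Mul(-1, 12))) = Mul(-4, Add(-64, -12)) = Mul(-4, -76) = 304)
Pow(Add(S, Function('u')(-6)), 2) = Pow(Add(304, 12), 2) = Pow(316, 2) = 99856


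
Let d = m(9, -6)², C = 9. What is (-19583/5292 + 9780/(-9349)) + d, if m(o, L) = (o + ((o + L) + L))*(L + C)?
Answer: 15795032965/49474908 ≈ 319.25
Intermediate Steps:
m(o, L) = (9 + L)*(2*L + 2*o) (m(o, L) = (o + ((o + L) + L))*(L + 9) = (o + ((L + o) + L))*(9 + L) = (o + (o + 2*L))*(9 + L) = (2*L + 2*o)*(9 + L) = (9 + L)*(2*L + 2*o))
d = 324 (d = (2*(-6)² + 18*(-6) + 18*9 + 2*(-6)*9)² = (2*36 - 108 + 162 - 108)² = (72 - 108 + 162 - 108)² = 18² = 324)
(-19583/5292 + 9780/(-9349)) + d = (-19583/5292 + 9780/(-9349)) + 324 = (-19583*1/5292 + 9780*(-1/9349)) + 324 = (-19583/5292 - 9780/9349) + 324 = -234837227/49474908 + 324 = 15795032965/49474908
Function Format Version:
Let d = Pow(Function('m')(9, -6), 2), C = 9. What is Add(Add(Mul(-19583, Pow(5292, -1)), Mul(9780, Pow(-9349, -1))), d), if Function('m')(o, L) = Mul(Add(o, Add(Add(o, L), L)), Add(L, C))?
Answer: Rational(15795032965, 49474908) ≈ 319.25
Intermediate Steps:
Function('m')(o, L) = Mul(Add(9, L), Add(Mul(2, L), Mul(2, o))) (Function('m')(o, L) = Mul(Add(o, Add(Add(o, L), L)), Add(L, 9)) = Mul(Add(o, Add(Add(L, o), L)), Add(9, L)) = Mul(Add(o, Add(o, Mul(2, L))), Add(9, L)) = Mul(Add(Mul(2, L), Mul(2, o)), Add(9, L)) = Mul(Add(9, L), Add(Mul(2, L), Mul(2, o))))
d = 324 (d = Pow(Add(Mul(2, Pow(-6, 2)), Mul(18, -6), Mul(18, 9), Mul(2, -6, 9)), 2) = Pow(Add(Mul(2, 36), -108, 162, -108), 2) = Pow(Add(72, -108, 162, -108), 2) = Pow(18, 2) = 324)
Add(Add(Mul(-19583, Pow(5292, -1)), Mul(9780, Pow(-9349, -1))), d) = Add(Add(Mul(-19583, Pow(5292, -1)), Mul(9780, Pow(-9349, -1))), 324) = Add(Add(Mul(-19583, Rational(1, 5292)), Mul(9780, Rational(-1, 9349))), 324) = Add(Add(Rational(-19583, 5292), Rational(-9780, 9349)), 324) = Add(Rational(-234837227, 49474908), 324) = Rational(15795032965, 49474908)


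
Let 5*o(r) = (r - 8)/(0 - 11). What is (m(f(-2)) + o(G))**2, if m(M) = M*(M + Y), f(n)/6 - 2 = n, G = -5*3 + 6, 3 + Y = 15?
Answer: 289/3025 ≈ 0.095537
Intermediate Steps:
Y = 12 (Y = -3 + 15 = 12)
G = -9 (G = -15 + 6 = -9)
f(n) = 12 + 6*n
m(M) = M*(12 + M) (m(M) = M*(M + 12) = M*(12 + M))
o(r) = 8/55 - r/55 (o(r) = ((r - 8)/(0 - 11))/5 = ((-8 + r)/(-11))/5 = ((-8 + r)*(-1/11))/5 = (8/11 - r/11)/5 = 8/55 - r/55)
(m(f(-2)) + o(G))**2 = ((12 + 6*(-2))*(12 + (12 + 6*(-2))) + (8/55 - 1/55*(-9)))**2 = ((12 - 12)*(12 + (12 - 12)) + (8/55 + 9/55))**2 = (0*(12 + 0) + 17/55)**2 = (0*12 + 17/55)**2 = (0 + 17/55)**2 = (17/55)**2 = 289/3025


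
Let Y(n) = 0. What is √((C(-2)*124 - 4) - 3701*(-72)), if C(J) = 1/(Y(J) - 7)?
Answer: 8*√204001/7 ≈ 516.19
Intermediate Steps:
C(J) = -⅐ (C(J) = 1/(0 - 7) = 1/(-7) = -⅐)
√((C(-2)*124 - 4) - 3701*(-72)) = √((-⅐*124 - 4) - 3701*(-72)) = √((-124/7 - 4) + 266472) = √(-152/7 + 266472) = √(1865152/7) = 8*√204001/7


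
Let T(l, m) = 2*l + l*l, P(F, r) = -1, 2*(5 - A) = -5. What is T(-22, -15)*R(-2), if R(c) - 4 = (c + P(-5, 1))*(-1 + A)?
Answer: -6820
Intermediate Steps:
A = 15/2 (A = 5 - ½*(-5) = 5 + 5/2 = 15/2 ≈ 7.5000)
T(l, m) = l² + 2*l (T(l, m) = 2*l + l² = l² + 2*l)
R(c) = -5/2 + 13*c/2 (R(c) = 4 + (c - 1)*(-1 + 15/2) = 4 + (-1 + c)*(13/2) = 4 + (-13/2 + 13*c/2) = -5/2 + 13*c/2)
T(-22, -15)*R(-2) = (-22*(2 - 22))*(-5/2 + (13/2)*(-2)) = (-22*(-20))*(-5/2 - 13) = 440*(-31/2) = -6820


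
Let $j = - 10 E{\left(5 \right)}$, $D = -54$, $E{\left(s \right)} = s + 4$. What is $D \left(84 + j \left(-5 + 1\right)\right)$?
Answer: $-23976$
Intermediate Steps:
$E{\left(s \right)} = 4 + s$
$j = -90$ ($j = - 10 \left(4 + 5\right) = \left(-10\right) 9 = -90$)
$D \left(84 + j \left(-5 + 1\right)\right) = - 54 \left(84 - 90 \left(-5 + 1\right)\right) = - 54 \left(84 - -360\right) = - 54 \left(84 + 360\right) = \left(-54\right) 444 = -23976$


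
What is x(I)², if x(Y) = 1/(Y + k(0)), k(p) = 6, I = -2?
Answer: 1/16 ≈ 0.062500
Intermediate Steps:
x(Y) = 1/(6 + Y) (x(Y) = 1/(Y + 6) = 1/(6 + Y))
x(I)² = (1/(6 - 2))² = (1/4)² = (¼)² = 1/16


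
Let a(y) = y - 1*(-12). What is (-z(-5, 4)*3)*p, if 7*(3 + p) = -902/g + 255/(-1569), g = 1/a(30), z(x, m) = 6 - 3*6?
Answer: -713678400/3661 ≈ -1.9494e+5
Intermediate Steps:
a(y) = 12 + y (a(y) = y + 12 = 12 + y)
z(x, m) = -12 (z(x, m) = 6 - 18 = -12)
g = 1/42 (g = 1/(12 + 30) = 1/42 ≈ 0.023810)
p = -19824400/3661 (p = -3 + (-902/1/42 + 255/(-1569))/7 = -3 + (-902*42 + 255*(-1/1569))/7 = -3 + (-37884 - 85/523)/7 = -3 + (⅐)*(-19813417/523) = -3 - 19813417/3661 = -19824400/3661 ≈ -5415.0)
(-z(-5, 4)*3)*p = -(-12)*3*(-19824400/3661) = -1*(-36)*(-19824400/3661) = 36*(-19824400/3661) = -713678400/3661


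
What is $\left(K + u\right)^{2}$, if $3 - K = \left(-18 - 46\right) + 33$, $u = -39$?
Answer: $25$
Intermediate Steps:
$K = 34$ ($K = 3 - \left(\left(-18 - 46\right) + 33\right) = 3 - \left(-64 + 33\right) = 3 - -31 = 3 + 31 = 34$)
$\left(K + u\right)^{2} = \left(34 - 39\right)^{2} = \left(-5\right)^{2} = 25$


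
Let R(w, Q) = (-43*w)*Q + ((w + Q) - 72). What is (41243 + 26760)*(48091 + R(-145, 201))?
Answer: 88492983930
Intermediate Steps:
R(w, Q) = -72 + Q + w - 43*Q*w (R(w, Q) = -43*Q*w + ((Q + w) - 72) = -43*Q*w + (-72 + Q + w) = -72 + Q + w - 43*Q*w)
(41243 + 26760)*(48091 + R(-145, 201)) = (41243 + 26760)*(48091 + (-72 + 201 - 145 - 43*201*(-145))) = 68003*(48091 + (-72 + 201 - 145 + 1253235)) = 68003*(48091 + 1253219) = 68003*1301310 = 88492983930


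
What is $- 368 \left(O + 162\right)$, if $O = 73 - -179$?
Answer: $-152352$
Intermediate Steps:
$O = 252$ ($O = 73 + 179 = 252$)
$- 368 \left(O + 162\right) = - 368 \left(252 + 162\right) = \left(-368\right) 414 = -152352$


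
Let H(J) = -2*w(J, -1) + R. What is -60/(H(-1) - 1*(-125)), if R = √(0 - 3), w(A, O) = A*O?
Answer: -615/1261 + 5*I*√3/1261 ≈ -0.48771 + 0.0068678*I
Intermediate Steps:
R = I*√3 (R = √(-3) = I*√3 ≈ 1.732*I)
H(J) = 2*J + I*√3 (H(J) = -2*J*(-1) + I*√3 = -(-2)*J + I*√3 = 2*J + I*√3)
-60/(H(-1) - 1*(-125)) = -60/((2*(-1) + I*√3) - 1*(-125)) = -60/((-2 + I*√3) + 125) = -60/(123 + I*√3)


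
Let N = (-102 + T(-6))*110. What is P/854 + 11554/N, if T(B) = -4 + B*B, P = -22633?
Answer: -469748/16775 ≈ -28.003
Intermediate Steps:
T(B) = -4 + B**2
N = -7700 (N = (-102 + (-4 + (-6)**2))*110 = (-102 + (-4 + 36))*110 = (-102 + 32)*110 = -70*110 = -7700)
P/854 + 11554/N = -22633/854 + 11554/(-7700) = -22633*1/854 + 11554*(-1/7700) = -22633/854 - 5777/3850 = -469748/16775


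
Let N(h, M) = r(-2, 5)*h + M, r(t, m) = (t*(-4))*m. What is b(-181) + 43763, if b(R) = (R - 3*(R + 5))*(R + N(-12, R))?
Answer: -248411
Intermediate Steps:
r(t, m) = -4*m*t (r(t, m) = (-4*t)*m = -4*m*t)
N(h, M) = M + 40*h (N(h, M) = (-4*5*(-2))*h + M = 40*h + M = M + 40*h)
b(R) = (-480 + 2*R)*(-15 - 2*R) (b(R) = (R - 3*(R + 5))*(R + (R + 40*(-12))) = (R - 3*(5 + R))*(R + (R - 480)) = (R + (-15 - 3*R))*(R + (-480 + R)) = (-15 - 2*R)*(-480 + 2*R) = (-480 + 2*R)*(-15 - 2*R))
b(-181) + 43763 = (7200 - 4*(-181)² + 930*(-181)) + 43763 = (7200 - 4*32761 - 168330) + 43763 = (7200 - 131044 - 168330) + 43763 = -292174 + 43763 = -248411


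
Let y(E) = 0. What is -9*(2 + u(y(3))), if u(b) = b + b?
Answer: -18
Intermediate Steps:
u(b) = 2*b
-9*(2 + u(y(3))) = -9*(2 + 2*0) = -9*(2 + 0) = -9*2 = -18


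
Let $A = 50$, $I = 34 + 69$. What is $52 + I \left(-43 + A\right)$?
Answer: $773$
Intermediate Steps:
$I = 103$
$52 + I \left(-43 + A\right) = 52 + 103 \left(-43 + 50\right) = 52 + 103 \cdot 7 = 52 + 721 = 773$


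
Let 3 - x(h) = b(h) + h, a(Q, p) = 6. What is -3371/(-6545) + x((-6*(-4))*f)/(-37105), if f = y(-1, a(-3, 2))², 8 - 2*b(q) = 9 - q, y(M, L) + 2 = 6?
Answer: 51531187/97140890 ≈ 0.53048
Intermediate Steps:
y(M, L) = 4 (y(M, L) = -2 + 6 = 4)
b(q) = -½ + q/2 (b(q) = 4 - (9 - q)/2 = 4 + (-9/2 + q/2) = -½ + q/2)
f = 16 (f = 4² = 16)
x(h) = 7/2 - 3*h/2 (x(h) = 3 - ((-½ + h/2) + h) = 3 - (-½ + 3*h/2) = 3 + (½ - 3*h/2) = 7/2 - 3*h/2)
-3371/(-6545) + x((-6*(-4))*f)/(-37105) = -3371/(-6545) + (7/2 - 3*(-6*(-4))*16/2)/(-37105) = -3371*(-1/6545) + (7/2 - 36*16)*(-1/37105) = 3371/6545 + (7/2 - 3/2*384)*(-1/37105) = 3371/6545 + (7/2 - 576)*(-1/37105) = 3371/6545 - 1145/2*(-1/37105) = 3371/6545 + 229/14842 = 51531187/97140890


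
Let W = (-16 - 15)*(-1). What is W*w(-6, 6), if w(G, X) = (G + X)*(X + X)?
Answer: 0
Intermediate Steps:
W = 31 (W = -31*(-1) = 31)
w(G, X) = 2*X*(G + X) (w(G, X) = (G + X)*(2*X) = 2*X*(G + X))
W*w(-6, 6) = 31*(2*6*(-6 + 6)) = 31*(2*6*0) = 31*0 = 0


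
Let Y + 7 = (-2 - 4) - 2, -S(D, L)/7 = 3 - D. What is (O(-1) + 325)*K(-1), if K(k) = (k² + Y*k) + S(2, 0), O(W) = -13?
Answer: 2808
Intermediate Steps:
S(D, L) = -21 + 7*D (S(D, L) = -7*(3 - D) = -21 + 7*D)
Y = -15 (Y = -7 + ((-2 - 4) - 2) = -7 + (-6 - 2) = -7 - 8 = -15)
K(k) = -7 + k² - 15*k (K(k) = (k² - 15*k) + (-21 + 7*2) = (k² - 15*k) + (-21 + 14) = (k² - 15*k) - 7 = -7 + k² - 15*k)
(O(-1) + 325)*K(-1) = (-13 + 325)*(-7 + (-1)² - 15*(-1)) = 312*(-7 + 1 + 15) = 312*9 = 2808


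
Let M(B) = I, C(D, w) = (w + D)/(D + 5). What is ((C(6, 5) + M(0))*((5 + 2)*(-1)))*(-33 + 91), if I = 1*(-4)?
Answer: 1218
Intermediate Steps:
C(D, w) = (D + w)/(5 + D)
I = -4
M(B) = -4
((C(6, 5) + M(0))*((5 + 2)*(-1)))*(-33 + 91) = (((6 + 5)/(5 + 6) - 4)*((5 + 2)*(-1)))*(-33 + 91) = ((11/11 - 4)*(7*(-1)))*58 = (((1/11)*11 - 4)*(-7))*58 = ((1 - 4)*(-7))*58 = -3*(-7)*58 = 21*58 = 1218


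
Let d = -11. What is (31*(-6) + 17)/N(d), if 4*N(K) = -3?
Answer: 676/3 ≈ 225.33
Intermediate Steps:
N(K) = -¾ (N(K) = (¼)*(-3) = -¾)
(31*(-6) + 17)/N(d) = (31*(-6) + 17)/(-¾) = -4*(-186 + 17)/3 = -4/3*(-169) = 676/3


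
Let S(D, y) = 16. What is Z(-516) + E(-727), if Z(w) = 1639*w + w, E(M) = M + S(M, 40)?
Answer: -846951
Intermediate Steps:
E(M) = 16 + M (E(M) = M + 16 = 16 + M)
Z(w) = 1640*w
Z(-516) + E(-727) = 1640*(-516) + (16 - 727) = -846240 - 711 = -846951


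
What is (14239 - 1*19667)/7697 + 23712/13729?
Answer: 107990252/105672113 ≈ 1.0219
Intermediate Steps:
(14239 - 1*19667)/7697 + 23712/13729 = (14239 - 19667)*(1/7697) + 23712*(1/13729) = -5428*1/7697 + 23712/13729 = -5428/7697 + 23712/13729 = 107990252/105672113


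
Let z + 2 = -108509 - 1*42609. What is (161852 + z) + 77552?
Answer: 88284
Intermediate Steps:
z = -151120 (z = -2 + (-108509 - 1*42609) = -2 + (-108509 - 42609) = -2 - 151118 = -151120)
(161852 + z) + 77552 = (161852 - 151120) + 77552 = 10732 + 77552 = 88284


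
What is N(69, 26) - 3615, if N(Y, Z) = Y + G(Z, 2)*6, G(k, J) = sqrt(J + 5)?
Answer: -3546 + 6*sqrt(7) ≈ -3530.1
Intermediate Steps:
G(k, J) = sqrt(5 + J)
N(Y, Z) = Y + 6*sqrt(7) (N(Y, Z) = Y + sqrt(5 + 2)*6 = Y + sqrt(7)*6 = Y + 6*sqrt(7))
N(69, 26) - 3615 = (69 + 6*sqrt(7)) - 3615 = -3546 + 6*sqrt(7)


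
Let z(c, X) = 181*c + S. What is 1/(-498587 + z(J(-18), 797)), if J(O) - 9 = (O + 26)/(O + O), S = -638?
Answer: -9/4478726 ≈ -2.0095e-6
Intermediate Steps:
J(O) = 9 + (26 + O)/(2*O) (J(O) = 9 + (O + 26)/(O + O) = 9 + (26 + O)/((2*O)) = 9 + (26 + O)*(1/(2*O)) = 9 + (26 + O)/(2*O))
z(c, X) = -638 + 181*c (z(c, X) = 181*c - 638 = -638 + 181*c)
1/(-498587 + z(J(-18), 797)) = 1/(-498587 + (-638 + 181*(19/2 + 13/(-18)))) = 1/(-498587 + (-638 + 181*(19/2 + 13*(-1/18)))) = 1/(-498587 + (-638 + 181*(19/2 - 13/18))) = 1/(-498587 + (-638 + 181*(79/9))) = 1/(-498587 + (-638 + 14299/9)) = 1/(-498587 + 8557/9) = 1/(-4478726/9) = -9/4478726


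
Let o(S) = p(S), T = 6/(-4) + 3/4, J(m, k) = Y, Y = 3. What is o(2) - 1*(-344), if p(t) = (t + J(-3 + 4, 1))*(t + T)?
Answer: 1401/4 ≈ 350.25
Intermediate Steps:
J(m, k) = 3
T = -3/4 (T = 6*(-1/4) + 3*(1/4) = -3/2 + 3/4 = -3/4 ≈ -0.75000)
p(t) = (3 + t)*(-3/4 + t) (p(t) = (t + 3)*(t - 3/4) = (3 + t)*(-3/4 + t))
o(S) = -9/4 + S**2 + 9*S/4
o(2) - 1*(-344) = (-9/4 + 2**2 + (9/4)*2) - 1*(-344) = (-9/4 + 4 + 9/2) + 344 = 25/4 + 344 = 1401/4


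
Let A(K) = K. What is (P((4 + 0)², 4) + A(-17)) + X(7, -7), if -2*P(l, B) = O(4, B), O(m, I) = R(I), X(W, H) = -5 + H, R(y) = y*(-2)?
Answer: -25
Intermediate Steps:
R(y) = -2*y
O(m, I) = -2*I
P(l, B) = B (P(l, B) = -(-1)*B = B)
(P((4 + 0)², 4) + A(-17)) + X(7, -7) = (4 - 17) + (-5 - 7) = -13 - 12 = -25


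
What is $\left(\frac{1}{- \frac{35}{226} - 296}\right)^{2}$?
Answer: $\frac{51076}{4479758761} \approx 1.1402 \cdot 10^{-5}$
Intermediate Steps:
$\left(\frac{1}{- \frac{35}{226} - 296}\right)^{2} = \left(\frac{1}{- \frac{66931}{226}}\right)^{2} = \left(- \frac{226}{66931}\right)^{2} = \frac{51076}{4479758761}$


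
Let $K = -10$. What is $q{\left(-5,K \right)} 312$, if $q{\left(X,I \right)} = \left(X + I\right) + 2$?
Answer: $-4056$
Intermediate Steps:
$q{\left(X,I \right)} = 2 + I + X$ ($q{\left(X,I \right)} = \left(I + X\right) + 2 = 2 + I + X$)
$q{\left(-5,K \right)} 312 = \left(2 - 10 - 5\right) 312 = \left(-13\right) 312 = -4056$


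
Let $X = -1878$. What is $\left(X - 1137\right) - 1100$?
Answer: $-4115$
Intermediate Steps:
$\left(X - 1137\right) - 1100 = \left(-1878 - 1137\right) - 1100 = -3015 - 1100 = -4115$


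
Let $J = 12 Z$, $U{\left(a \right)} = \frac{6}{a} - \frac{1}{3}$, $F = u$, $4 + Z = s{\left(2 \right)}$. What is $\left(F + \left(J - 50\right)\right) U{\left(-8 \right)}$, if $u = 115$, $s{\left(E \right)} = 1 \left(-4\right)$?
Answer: $\frac{403}{12} \approx 33.583$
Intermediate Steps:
$s{\left(E \right)} = -4$
$Z = -8$ ($Z = -4 - 4 = -8$)
$F = 115$
$U{\left(a \right)} = - \frac{1}{3} + \frac{6}{a}$ ($U{\left(a \right)} = \frac{6}{a} - \frac{1}{3} = - \frac{1}{3} + \frac{6}{a}$)
$J = -96$ ($J = 12 \left(-8\right) = -96$)
$\left(F + \left(J - 50\right)\right) U{\left(-8 \right)} = \left(115 - 146\right) \frac{18 - -8}{3 \left(-8\right)} = \left(115 - 146\right) \frac{1}{3} \left(- \frac{1}{8}\right) \left(18 + 8\right) = - 31 \cdot \frac{1}{3} \left(- \frac{1}{8}\right) 26 = \left(-31\right) \left(- \frac{13}{12}\right) = \frac{403}{12}$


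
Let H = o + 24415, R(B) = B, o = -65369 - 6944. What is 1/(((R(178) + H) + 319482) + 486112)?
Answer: 1/757874 ≈ 1.3195e-6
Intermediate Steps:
o = -72313
H = -47898 (H = -72313 + 24415 = -47898)
1/(((R(178) + H) + 319482) + 486112) = 1/(((178 - 47898) + 319482) + 486112) = 1/((-47720 + 319482) + 486112) = 1/(271762 + 486112) = 1/757874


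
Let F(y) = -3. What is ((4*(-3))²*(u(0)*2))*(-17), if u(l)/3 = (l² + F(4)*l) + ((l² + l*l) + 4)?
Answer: -58752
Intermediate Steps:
u(l) = 12 - 9*l + 9*l² (u(l) = 3*((l² - 3*l) + ((l² + l*l) + 4)) = 3*((l² - 3*l) + ((l² + l²) + 4)) = 3*((l² - 3*l) + (2*l² + 4)) = 3*((l² - 3*l) + (4 + 2*l²)) = 3*(4 - 3*l + 3*l²) = 12 - 9*l + 9*l²)
((4*(-3))²*(u(0)*2))*(-17) = ((4*(-3))²*((12 - 9*0 + 9*0²)*2))*(-17) = ((-12)²*((12 + 0 + 9*0)*2))*(-17) = (144*((12 + 0 + 0)*2))*(-17) = (144*(12*2))*(-17) = (144*24)*(-17) = 3456*(-17) = -58752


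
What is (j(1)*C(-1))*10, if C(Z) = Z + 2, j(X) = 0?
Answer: 0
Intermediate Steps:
C(Z) = 2 + Z
(j(1)*C(-1))*10 = (0*(2 - 1))*10 = (0*1)*10 = 0*10 = 0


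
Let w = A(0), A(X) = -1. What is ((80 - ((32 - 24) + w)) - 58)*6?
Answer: 90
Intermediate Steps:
w = -1
((80 - ((32 - 24) + w)) - 58)*6 = ((80 - ((32 - 24) - 1)) - 58)*6 = ((80 - (8 - 1)) - 58)*6 = ((80 - 1*7) - 58)*6 = ((80 - 7) - 58)*6 = (73 - 58)*6 = 15*6 = 90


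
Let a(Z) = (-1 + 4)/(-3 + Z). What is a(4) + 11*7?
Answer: 80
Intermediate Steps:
a(Z) = 3/(-3 + Z)
a(4) + 11*7 = 3/(-3 + 4) + 11*7 = 3/1 + 77 = 3*1 + 77 = 3 + 77 = 80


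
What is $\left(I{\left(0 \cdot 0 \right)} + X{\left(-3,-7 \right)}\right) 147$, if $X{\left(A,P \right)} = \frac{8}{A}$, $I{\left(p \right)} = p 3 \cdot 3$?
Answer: $-392$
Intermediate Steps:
$I{\left(p \right)} = 9 p$ ($I{\left(p \right)} = 3 p 3 = 9 p$)
$\left(I{\left(0 \cdot 0 \right)} + X{\left(-3,-7 \right)}\right) 147 = \left(9 \cdot 0 \cdot 0 + \frac{8}{-3}\right) 147 = \left(9 \cdot 0 + 8 \left(- \frac{1}{3}\right)\right) 147 = \left(0 - \frac{8}{3}\right) 147 = \left(- \frac{8}{3}\right) 147 = -392$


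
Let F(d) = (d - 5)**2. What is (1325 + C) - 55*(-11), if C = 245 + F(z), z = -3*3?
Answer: 2371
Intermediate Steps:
z = -9
F(d) = (-5 + d)**2
C = 441 (C = 245 + (-5 - 9)**2 = 245 + (-14)**2 = 245 + 196 = 441)
(1325 + C) - 55*(-11) = (1325 + 441) - 55*(-11) = 1766 + 605 = 2371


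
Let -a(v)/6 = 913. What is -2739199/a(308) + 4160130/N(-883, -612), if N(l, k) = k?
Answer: -293233366/46563 ≈ -6297.6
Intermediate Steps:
a(v) = -5478 (a(v) = -6*913 = -5478)
-2739199/a(308) + 4160130/N(-883, -612) = -2739199/(-5478) + 4160130/(-612) = -2739199*(-1/5478) + 4160130*(-1/612) = 2739199/5478 - 693355/102 = -293233366/46563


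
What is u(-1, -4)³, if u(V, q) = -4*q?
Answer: 4096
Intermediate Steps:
u(-1, -4)³ = (-4*(-4))³ = 16³ = 4096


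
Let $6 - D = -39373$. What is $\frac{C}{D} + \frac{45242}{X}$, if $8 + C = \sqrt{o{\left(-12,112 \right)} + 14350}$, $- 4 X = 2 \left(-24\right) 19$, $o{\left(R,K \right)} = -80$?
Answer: $\frac{890791447}{4489206} + \frac{\sqrt{14270}}{39379} \approx 198.43$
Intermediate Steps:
$D = 39379$ ($D = 6 - -39373 = 6 + 39373 = 39379$)
$X = 228$ ($X = - \frac{2 \left(-24\right) 19}{4} = - \frac{\left(-48\right) 19}{4} = \left(- \frac{1}{4}\right) \left(-912\right) = 228$)
$C = -8 + \sqrt{14270}$ ($C = -8 + \sqrt{-80 + 14350} = -8 + \sqrt{14270} \approx 111.46$)
$\frac{C}{D} + \frac{45242}{X} = \frac{-8 + \sqrt{14270}}{39379} + \frac{45242}{228} = \left(-8 + \sqrt{14270}\right) \frac{1}{39379} + 45242 \cdot \frac{1}{228} = \left(- \frac{8}{39379} + \frac{\sqrt{14270}}{39379}\right) + \frac{22621}{114} = \frac{890791447}{4489206} + \frac{\sqrt{14270}}{39379}$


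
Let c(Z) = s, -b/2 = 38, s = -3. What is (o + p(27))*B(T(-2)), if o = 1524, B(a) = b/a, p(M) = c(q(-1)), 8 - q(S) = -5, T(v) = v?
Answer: 57798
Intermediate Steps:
b = -76 (b = -2*38 = -76)
q(S) = 13 (q(S) = 8 - 1*(-5) = 8 + 5 = 13)
c(Z) = -3
p(M) = -3
B(a) = -76/a
(o + p(27))*B(T(-2)) = (1524 - 3)*(-76/(-2)) = 1521*(-76*(-½)) = 1521*38 = 57798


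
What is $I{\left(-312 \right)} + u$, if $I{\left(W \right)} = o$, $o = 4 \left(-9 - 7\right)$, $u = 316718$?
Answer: $316654$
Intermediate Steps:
$o = -64$ ($o = 4 \left(-16\right) = -64$)
$I{\left(W \right)} = -64$
$I{\left(-312 \right)} + u = -64 + 316718 = 316654$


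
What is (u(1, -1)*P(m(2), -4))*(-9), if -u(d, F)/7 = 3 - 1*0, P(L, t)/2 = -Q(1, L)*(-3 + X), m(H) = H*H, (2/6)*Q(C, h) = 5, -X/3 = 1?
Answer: 34020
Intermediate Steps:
X = -3 (X = -3*1 = -3)
Q(C, h) = 15 (Q(C, h) = 3*5 = 15)
m(H) = H**2
P(L, t) = 180 (P(L, t) = 2*(-15*(-3 - 3)) = 2*(-15*(-6)) = 2*(-1*(-90)) = 2*90 = 180)
u(d, F) = -21 (u(d, F) = -7*(3 - 1*0) = -7*(3 + 0) = -7*3 = -21)
(u(1, -1)*P(m(2), -4))*(-9) = -21*180*(-9) = -3780*(-9) = 34020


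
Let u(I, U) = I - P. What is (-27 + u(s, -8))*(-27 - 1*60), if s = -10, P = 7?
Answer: 3828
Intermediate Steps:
u(I, U) = -7 + I (u(I, U) = I - 1*7 = I - 7 = -7 + I)
(-27 + u(s, -8))*(-27 - 1*60) = (-27 + (-7 - 10))*(-27 - 1*60) = (-27 - 17)*(-27 - 60) = -44*(-87) = 3828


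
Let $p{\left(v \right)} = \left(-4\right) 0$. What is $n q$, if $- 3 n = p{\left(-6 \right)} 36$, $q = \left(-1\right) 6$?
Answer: $0$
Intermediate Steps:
$p{\left(v \right)} = 0$
$q = -6$
$n = 0$ ($n = - \frac{0 \cdot 36}{3} = \left(- \frac{1}{3}\right) 0 = 0$)
$n q = 0 \left(-6\right) = 0$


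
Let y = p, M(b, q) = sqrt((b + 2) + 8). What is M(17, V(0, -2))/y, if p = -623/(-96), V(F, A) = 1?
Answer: 288*sqrt(3)/623 ≈ 0.80069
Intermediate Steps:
M(b, q) = sqrt(10 + b) (M(b, q) = sqrt((2 + b) + 8) = sqrt(10 + b))
p = 623/96 (p = -623*(-1/96) = 623/96 ≈ 6.4896)
y = 623/96 ≈ 6.4896
M(17, V(0, -2))/y = sqrt(10 + 17)/(623/96) = sqrt(27)*(96/623) = (3*sqrt(3))*(96/623) = 288*sqrt(3)/623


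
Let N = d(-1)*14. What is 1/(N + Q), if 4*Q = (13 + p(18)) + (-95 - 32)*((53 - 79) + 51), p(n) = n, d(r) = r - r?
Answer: -1/786 ≈ -0.0012723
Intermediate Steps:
d(r) = 0
N = 0 (N = 0*14 = 0)
Q = -786 (Q = ((13 + 18) + (-95 - 32)*((53 - 79) + 51))/4 = (31 - 127*(-26 + 51))/4 = (31 - 127*25)/4 = (31 - 3175)/4 = (¼)*(-3144) = -786)
1/(N + Q) = 1/(0 - 786) = 1/(-786) = -1/786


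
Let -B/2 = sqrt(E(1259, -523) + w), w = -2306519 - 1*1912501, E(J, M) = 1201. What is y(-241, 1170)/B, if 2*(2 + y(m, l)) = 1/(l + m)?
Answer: -3715*I*sqrt(4217819)/15673415404 ≈ -0.00048679*I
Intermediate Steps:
w = -4219020 (w = -2306519 - 1912501 = -4219020)
y(m, l) = -2 + 1/(2*(l + m))
B = -2*I*sqrt(4217819) (B = -2*sqrt(1201 - 4219020) = -2*I*sqrt(4217819) ≈ -4107.5*I)
y(-241, 1170)/B = ((1/2 - 2*1170 - 2*(-241))/(1170 - 241))/((-2*I*sqrt(4217819))) = ((1/2 - 2340 + 482)/929)*(I*sqrt(4217819)/8435638) = ((1/929)*(-3715/2))*(I*sqrt(4217819)/8435638) = -3715*I*sqrt(4217819)/15673415404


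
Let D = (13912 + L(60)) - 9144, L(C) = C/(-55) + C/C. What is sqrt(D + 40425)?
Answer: sqrt(5468342)/11 ≈ 212.59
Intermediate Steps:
L(C) = 1 - C/55 (L(C) = C*(-1/55) + 1 = -C/55 + 1 = 1 - C/55)
D = 52447/11 (D = (13912 + (1 - 1/55*60)) - 9144 = (13912 + (1 - 12/11)) - 9144 = (13912 - 1/11) - 9144 = 153031/11 - 9144 = 52447/11 ≈ 4767.9)
sqrt(D + 40425) = sqrt(52447/11 + 40425) = sqrt(497122/11) = sqrt(5468342)/11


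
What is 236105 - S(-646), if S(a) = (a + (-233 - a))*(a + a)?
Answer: -64931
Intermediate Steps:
S(a) = -466*a
236105 - S(-646) = 236105 - (-466)*(-646) = 236105 - 1*301036 = 236105 - 301036 = -64931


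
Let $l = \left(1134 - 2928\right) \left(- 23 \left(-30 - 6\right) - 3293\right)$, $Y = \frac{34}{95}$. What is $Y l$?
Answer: $\frac{30071028}{19} \approx 1.5827 \cdot 10^{6}$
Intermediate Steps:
$Y = \frac{34}{95}$ ($Y = 34 \cdot \frac{1}{95} = \frac{34}{95} \approx 0.35789$)
$l = 4422210$ ($l = - 1794 \left(\left(-23\right) \left(-36\right) - 3293\right) = - 1794 \left(828 - 3293\right) = \left(-1794\right) \left(-2465\right) = 4422210$)
$Y l = \frac{34}{95} \cdot 4422210 = \frac{30071028}{19}$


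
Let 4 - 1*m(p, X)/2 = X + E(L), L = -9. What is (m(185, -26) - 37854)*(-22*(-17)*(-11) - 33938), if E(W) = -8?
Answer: 1437528456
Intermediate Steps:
m(p, X) = 24 - 2*X (m(p, X) = 8 - 2*(X - 8) = 8 - 2*(-8 + X) = 8 + (16 - 2*X) = 24 - 2*X)
(m(185, -26) - 37854)*(-22*(-17)*(-11) - 33938) = ((24 - 2*(-26)) - 37854)*(-22*(-17)*(-11) - 33938) = ((24 + 52) - 37854)*(374*(-11) - 33938) = (76 - 37854)*(-4114 - 33938) = -37778*(-38052) = 1437528456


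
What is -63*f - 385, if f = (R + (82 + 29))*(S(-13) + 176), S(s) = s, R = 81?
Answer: -1972033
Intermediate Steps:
f = 31296 (f = (81 + (82 + 29))*(-13 + 176) = (81 + 111)*163 = 192*163 = 31296)
-63*f - 385 = -63*31296 - 385 = -1971648 - 385 = -1972033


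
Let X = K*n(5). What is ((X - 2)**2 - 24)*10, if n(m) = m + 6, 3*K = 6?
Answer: 3760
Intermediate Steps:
K = 2 (K = (1/3)*6 = 2)
n(m) = 6 + m
X = 22 (X = 2*(6 + 5) = 2*11 = 22)
((X - 2)**2 - 24)*10 = ((22 - 2)**2 - 24)*10 = (20**2 - 24)*10 = (400 - 24)*10 = 376*10 = 3760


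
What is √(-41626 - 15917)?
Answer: I*√57543 ≈ 239.88*I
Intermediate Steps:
√(-41626 - 15917) = √(-57543) = I*√57543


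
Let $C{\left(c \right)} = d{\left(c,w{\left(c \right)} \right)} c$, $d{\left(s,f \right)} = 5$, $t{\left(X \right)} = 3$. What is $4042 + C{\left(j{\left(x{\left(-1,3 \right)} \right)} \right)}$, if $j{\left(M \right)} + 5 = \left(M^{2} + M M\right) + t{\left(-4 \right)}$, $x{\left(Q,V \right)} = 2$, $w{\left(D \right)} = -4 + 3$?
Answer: $4072$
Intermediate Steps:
$w{\left(D \right)} = -1$
$j{\left(M \right)} = -2 + 2 M^{2}$ ($j{\left(M \right)} = -5 + \left(\left(M^{2} + M M\right) + 3\right) = -5 + \left(\left(M^{2} + M^{2}\right) + 3\right) = -5 + \left(2 M^{2} + 3\right) = -5 + \left(3 + 2 M^{2}\right) = -2 + 2 M^{2}$)
$C{\left(c \right)} = 5 c$
$4042 + C{\left(j{\left(x{\left(-1,3 \right)} \right)} \right)} = 4042 + 5 \left(-2 + 2 \cdot 2^{2}\right) = 4042 + 5 \left(-2 + 2 \cdot 4\right) = 4042 + 5 \left(-2 + 8\right) = 4042 + 5 \cdot 6 = 4042 + 30 = 4072$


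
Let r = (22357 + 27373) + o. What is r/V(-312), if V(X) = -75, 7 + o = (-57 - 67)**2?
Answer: -65099/75 ≈ -867.99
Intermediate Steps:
o = 15369 (o = -7 + (-57 - 67)**2 = -7 + (-124)**2 = -7 + 15376 = 15369)
r = 65099 (r = (22357 + 27373) + 15369 = 49730 + 15369 = 65099)
r/V(-312) = 65099/(-75) = 65099*(-1/75) = -65099/75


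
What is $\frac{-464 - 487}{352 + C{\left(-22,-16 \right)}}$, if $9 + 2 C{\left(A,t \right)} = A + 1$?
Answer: $- \frac{951}{337} \approx -2.822$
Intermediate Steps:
$C{\left(A,t \right)} = -4 + \frac{A}{2}$ ($C{\left(A,t \right)} = - \frac{9}{2} + \frac{A + 1}{2} = - \frac{9}{2} + \frac{1 + A}{2} = - \frac{9}{2} + \left(\frac{1}{2} + \frac{A}{2}\right) = -4 + \frac{A}{2}$)
$\frac{-464 - 487}{352 + C{\left(-22,-16 \right)}} = \frac{-464 - 487}{352 + \left(-4 + \frac{1}{2} \left(-22\right)\right)} = - \frac{951}{352 - 15} = - \frac{951}{337}$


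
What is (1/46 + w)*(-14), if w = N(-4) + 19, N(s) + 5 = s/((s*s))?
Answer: -8869/46 ≈ -192.80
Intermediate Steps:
N(s) = -5 + 1/s (N(s) = -5 + s/((s*s)) = -5 + s/(s**2) = -5 + s/s**2 = -5 + 1/s)
w = 55/4 (w = (-5 + 1/(-4)) + 19 = (-5 - 1/4) + 19 = -21/4 + 19 = 55/4 ≈ 13.750)
(1/46 + w)*(-14) = (1/46 + 55/4)*(-14) = (1267/92)*(-14) = -8869/46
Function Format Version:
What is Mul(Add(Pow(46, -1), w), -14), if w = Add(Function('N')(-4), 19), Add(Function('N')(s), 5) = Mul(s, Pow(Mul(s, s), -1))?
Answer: Rational(-8869, 46) ≈ -192.80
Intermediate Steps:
Function('N')(s) = Add(-5, Pow(s, -1)) (Function('N')(s) = Add(-5, Mul(s, Pow(Mul(s, s), -1))) = Add(-5, Mul(s, Pow(Pow(s, 2), -1))) = Add(-5, Mul(s, Pow(s, -2))) = Add(-5, Pow(s, -1)))
w = Rational(55, 4) (w = Add(Add(-5, Pow(-4, -1)), 19) = Add(Add(-5, Rational(-1, 4)), 19) = Add(Rational(-21, 4), 19) = Rational(55, 4) ≈ 13.750)
Mul(Add(Pow(46, -1), w), -14) = Mul(Add(Pow(46, -1), Rational(55, 4)), -14) = Mul(Add(Rational(1, 46), Rational(55, 4)), -14) = Mul(Rational(1267, 92), -14) = Rational(-8869, 46)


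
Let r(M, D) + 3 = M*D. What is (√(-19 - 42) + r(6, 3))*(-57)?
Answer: -855 - 57*I*√61 ≈ -855.0 - 445.18*I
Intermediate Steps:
r(M, D) = -3 + D*M (r(M, D) = -3 + M*D = -3 + D*M)
(√(-19 - 42) + r(6, 3))*(-57) = (√(-19 - 42) + (-3 + 3*6))*(-57) = (√(-61) + (-3 + 18))*(-57) = (I*√61 + 15)*(-57) = (15 + I*√61)*(-57) = -855 - 57*I*√61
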